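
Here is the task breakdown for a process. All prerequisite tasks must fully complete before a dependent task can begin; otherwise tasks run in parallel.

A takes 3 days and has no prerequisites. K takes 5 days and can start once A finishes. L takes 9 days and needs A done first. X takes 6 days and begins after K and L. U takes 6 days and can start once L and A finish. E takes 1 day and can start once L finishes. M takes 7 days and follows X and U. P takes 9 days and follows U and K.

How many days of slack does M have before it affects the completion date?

Critical path: A→L→U→P = 3+9+6+9 = 27, so the finish is 27 days.
M finishes as early as 25 and must finish by 27.
Slack of M = 20 − 18 = 2 days.

2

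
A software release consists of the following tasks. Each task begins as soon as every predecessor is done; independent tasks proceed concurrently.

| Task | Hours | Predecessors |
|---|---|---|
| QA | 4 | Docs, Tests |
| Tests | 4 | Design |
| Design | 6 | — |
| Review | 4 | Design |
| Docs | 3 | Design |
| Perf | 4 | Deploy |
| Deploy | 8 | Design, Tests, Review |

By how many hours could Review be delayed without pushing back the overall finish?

0

Design→Tests→Deploy→Perf = 6+4+8+4 = 22 sets the makespan at 22 hours.
Review finishes as early as 10 and must finish by 10.
Float = 22 − 22 = 0.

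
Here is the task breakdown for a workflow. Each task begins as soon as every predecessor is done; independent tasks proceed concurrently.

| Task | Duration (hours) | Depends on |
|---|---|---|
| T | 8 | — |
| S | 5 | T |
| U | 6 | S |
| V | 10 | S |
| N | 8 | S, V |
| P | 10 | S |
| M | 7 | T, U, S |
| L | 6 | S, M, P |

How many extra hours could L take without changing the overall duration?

0

The longest chain is T→S→U→M→L = 8+5+6+7+6 = 32; overall finish 32 hours.
L finishes as early as 32 and must finish by 32.
Float = 32 − 32 = 0.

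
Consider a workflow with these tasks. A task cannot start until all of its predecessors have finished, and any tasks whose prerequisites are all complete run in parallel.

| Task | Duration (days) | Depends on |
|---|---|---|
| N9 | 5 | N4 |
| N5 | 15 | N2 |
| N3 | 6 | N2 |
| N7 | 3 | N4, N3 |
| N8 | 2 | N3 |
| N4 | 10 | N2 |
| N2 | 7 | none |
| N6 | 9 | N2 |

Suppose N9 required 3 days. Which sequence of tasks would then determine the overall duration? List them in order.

N2, N5

The binding path is N2→N4→N9 = 7+10+5 = 22; finish at 22 days.
N9 is on the critical path; changing it to 3 makes that path 20 days.
The binding chain switches to N2→N5 = 7+15 = 22; finish 22 days.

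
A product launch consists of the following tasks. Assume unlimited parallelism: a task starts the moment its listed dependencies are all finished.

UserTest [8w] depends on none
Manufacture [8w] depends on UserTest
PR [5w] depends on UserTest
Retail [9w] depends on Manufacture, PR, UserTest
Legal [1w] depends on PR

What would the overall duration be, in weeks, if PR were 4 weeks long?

25

Baseline: UserTest→Manufacture→Retail = 8+8+9 = 25 → 25 weeks.
PR is off the critical path — its longest chain is 22 weeks, giving 3 of slack.
That remains the longest chain; total 25 weeks.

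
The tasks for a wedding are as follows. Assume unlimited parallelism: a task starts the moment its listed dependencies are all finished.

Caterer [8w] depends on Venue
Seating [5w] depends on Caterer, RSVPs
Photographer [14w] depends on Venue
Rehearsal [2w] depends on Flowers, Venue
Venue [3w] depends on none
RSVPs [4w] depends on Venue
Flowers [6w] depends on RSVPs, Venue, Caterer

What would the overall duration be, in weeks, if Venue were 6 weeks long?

22

Critical path before the change: Venue→Caterer→Flowers→Rehearsal = 3+8+6+2 = 19 giving 19 weeks.
Venue is on the critical path; changing it to 6 makes that path 22 weeks.
No other chain overtakes it, so the finish is 22 weeks.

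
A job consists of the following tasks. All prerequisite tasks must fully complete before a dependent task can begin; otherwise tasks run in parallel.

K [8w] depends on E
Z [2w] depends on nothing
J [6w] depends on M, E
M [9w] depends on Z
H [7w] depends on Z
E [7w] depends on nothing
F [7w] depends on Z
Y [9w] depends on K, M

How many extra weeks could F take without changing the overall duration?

15

E→K→Y = 7+8+9 = 24 sets the makespan at 24 weeks.
Longest path through F: 9 weeks (earliest finish 9, latest finish 24).
So F can slip 24 − 9 = 15 weeks.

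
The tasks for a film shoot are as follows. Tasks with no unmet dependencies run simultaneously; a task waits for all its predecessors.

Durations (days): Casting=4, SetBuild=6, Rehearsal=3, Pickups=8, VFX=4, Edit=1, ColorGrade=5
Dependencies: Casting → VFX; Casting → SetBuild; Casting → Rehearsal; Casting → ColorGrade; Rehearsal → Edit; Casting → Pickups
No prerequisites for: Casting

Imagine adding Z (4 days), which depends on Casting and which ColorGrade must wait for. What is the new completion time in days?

13

Originally the plan takes 12 days.
With Z inserted, ColorGrade now waits for max(Casting, Z).
New critical path: Casting→Z→ColorGrade = 4+4+5 = 13 ⇒ 13 days.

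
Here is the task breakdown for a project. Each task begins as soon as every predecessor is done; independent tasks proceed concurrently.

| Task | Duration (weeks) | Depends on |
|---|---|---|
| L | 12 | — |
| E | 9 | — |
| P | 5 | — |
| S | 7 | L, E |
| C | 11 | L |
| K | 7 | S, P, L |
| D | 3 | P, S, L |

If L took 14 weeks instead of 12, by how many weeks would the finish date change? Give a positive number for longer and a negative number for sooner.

Critical path before the change: L→S→K = 12+7+7 = 26 giving 26 weeks.
L lies on that path, so at 14 weeks the path becomes 28 weeks.
The critical path is still L→S→K; finish is now 28 weeks.
Change in finish: 28 − 26 = +2 weeks.

2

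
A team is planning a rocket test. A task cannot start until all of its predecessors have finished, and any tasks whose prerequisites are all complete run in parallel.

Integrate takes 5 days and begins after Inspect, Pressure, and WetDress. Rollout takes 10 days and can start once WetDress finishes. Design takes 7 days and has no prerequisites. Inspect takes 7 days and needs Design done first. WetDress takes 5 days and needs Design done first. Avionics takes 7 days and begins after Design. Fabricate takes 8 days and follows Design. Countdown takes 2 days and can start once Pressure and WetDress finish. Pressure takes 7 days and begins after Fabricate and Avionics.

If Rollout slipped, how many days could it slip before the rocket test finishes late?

Design→Fabricate→Pressure→Integrate = 7+8+7+5 = 27 sets the makespan at 27 days.
Longest path through Rollout: 22 days (earliest finish 22, latest finish 27).
So Rollout can slip 27 − 22 = 5 days.

5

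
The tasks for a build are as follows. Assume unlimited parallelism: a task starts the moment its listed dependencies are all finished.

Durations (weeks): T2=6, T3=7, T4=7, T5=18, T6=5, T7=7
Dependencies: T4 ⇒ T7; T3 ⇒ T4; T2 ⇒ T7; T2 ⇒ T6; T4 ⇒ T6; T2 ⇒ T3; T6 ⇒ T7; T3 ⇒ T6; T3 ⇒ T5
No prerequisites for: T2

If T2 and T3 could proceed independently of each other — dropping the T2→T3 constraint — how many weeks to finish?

Original critical path: T2→T3→T4→T6→T7 = 6+7+7+5+7 = 32 ⇒ 32 weeks.
Without T2→T3, T3's earliest start moves from 6 to 0.
The longest chain is now T3→T4→T6→T7 = 7+7+5+7 = 26, so the build takes 26 weeks.

26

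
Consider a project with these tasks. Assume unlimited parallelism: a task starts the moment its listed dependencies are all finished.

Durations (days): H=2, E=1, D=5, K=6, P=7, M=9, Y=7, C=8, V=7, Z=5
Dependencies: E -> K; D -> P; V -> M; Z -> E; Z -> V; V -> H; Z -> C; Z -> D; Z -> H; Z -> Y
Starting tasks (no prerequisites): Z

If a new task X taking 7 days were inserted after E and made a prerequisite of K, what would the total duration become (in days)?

Originally the plan takes 21 days.
With X inserted, K now waits for max(E, X).
New critical path: Z→V→M = 5+7+9 = 21 ⇒ 21 days.

21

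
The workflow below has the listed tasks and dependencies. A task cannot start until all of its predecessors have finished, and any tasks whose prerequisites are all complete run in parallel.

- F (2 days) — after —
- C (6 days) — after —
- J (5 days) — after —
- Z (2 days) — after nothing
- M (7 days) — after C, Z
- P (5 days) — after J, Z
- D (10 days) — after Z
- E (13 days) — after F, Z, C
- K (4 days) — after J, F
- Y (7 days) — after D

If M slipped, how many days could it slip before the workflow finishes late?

6

Critical path: C→E = 6+13 = 19, so the finish is 19 days.
Longest path through M: 13 days (earliest finish 13, latest finish 19).
So M can slip 19 − 13 = 6 days.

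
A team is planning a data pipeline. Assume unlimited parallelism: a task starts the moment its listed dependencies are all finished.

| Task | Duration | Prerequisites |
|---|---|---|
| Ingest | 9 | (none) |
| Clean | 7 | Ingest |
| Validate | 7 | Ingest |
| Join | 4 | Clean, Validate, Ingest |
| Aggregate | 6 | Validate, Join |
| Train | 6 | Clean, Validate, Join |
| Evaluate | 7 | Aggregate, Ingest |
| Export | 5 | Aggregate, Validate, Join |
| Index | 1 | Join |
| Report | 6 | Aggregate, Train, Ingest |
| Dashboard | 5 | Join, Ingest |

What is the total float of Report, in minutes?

1

Ingest→Clean→Join→Aggregate→Evaluate = 9+7+4+6+7 = 33 sets the makespan at 33 minutes.
Report finishes as early as 32 and must finish by 33.
Float = 33 − 32 = 1.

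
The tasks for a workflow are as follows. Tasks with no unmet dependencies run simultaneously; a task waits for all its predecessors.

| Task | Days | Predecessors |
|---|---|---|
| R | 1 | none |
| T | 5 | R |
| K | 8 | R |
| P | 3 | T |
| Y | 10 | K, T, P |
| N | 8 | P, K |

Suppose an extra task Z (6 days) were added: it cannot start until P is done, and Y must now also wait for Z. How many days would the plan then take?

25

Originally the plan takes 19 days.
With Z inserted, Y now waits for max(K, T, P, Z).
New critical path: R→T→P→Z→Y = 1+5+3+6+10 = 25 ⇒ 25 days.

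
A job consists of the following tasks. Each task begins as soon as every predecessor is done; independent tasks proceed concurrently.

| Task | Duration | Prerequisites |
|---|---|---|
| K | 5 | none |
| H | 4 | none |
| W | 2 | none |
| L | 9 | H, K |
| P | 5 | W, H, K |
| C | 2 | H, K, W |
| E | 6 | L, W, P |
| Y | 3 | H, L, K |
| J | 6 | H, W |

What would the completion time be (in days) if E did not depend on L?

With the dependency in place, K→L→E = 5+9+6 = 20 sets the finish at 20 days.
Without L→E, E's earliest start moves from 14 to 10.
New critical path: K→L→Y = 5+9+3 = 17 ⇒ 17 days.

17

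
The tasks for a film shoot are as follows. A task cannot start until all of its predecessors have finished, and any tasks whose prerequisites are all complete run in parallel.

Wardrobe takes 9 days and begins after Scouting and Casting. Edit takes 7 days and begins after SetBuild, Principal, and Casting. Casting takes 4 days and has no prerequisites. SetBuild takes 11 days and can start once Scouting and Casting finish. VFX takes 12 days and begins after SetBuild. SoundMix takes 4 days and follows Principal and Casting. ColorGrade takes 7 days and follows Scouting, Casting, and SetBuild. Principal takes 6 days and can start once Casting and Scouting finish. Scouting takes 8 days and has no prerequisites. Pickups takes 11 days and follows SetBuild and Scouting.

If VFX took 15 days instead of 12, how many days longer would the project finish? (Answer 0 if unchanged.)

Actual critical path: Scouting→SetBuild→VFX = 8+11+12 = 31 ⇒ 31 days.
VFX is on the critical path; changing it to 15 makes that path 34 days.
The critical path is still Scouting→SetBuild→VFX; finish is now 34 days.
Change in finish: 34 − 31 = +3 days.

3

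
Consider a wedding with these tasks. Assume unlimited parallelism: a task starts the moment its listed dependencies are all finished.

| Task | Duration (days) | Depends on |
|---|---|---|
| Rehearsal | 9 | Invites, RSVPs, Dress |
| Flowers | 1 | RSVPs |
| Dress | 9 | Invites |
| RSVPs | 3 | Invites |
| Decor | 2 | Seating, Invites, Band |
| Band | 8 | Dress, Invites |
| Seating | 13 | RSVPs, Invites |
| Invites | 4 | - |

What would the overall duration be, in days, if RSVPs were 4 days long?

23

Baseline: Invites→Dress→Band→Decor = 4+9+8+2 = 23 → 23 days.
RSVPs is off the critical path — its longest chain is 22 days, giving 1 of slack.
New critical path: Invites→RSVPs→Seating→Decor = 4+4+13+2 = 23 ⇒ 23 days.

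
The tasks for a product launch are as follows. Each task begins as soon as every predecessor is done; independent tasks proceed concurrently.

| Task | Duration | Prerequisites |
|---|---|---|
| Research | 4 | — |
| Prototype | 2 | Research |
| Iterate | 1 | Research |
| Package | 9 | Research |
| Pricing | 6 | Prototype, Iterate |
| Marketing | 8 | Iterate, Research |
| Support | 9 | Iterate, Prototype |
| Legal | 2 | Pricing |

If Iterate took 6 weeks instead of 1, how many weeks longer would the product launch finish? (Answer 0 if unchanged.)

4

Actual critical path: Research→Prototype→Support = 4+2+9 = 15 ⇒ 15 weeks.
Iterate has 1 week of float (longest path through it is 14).
New critical path: Research→Iterate→Support = 4+6+9 = 19 ⇒ 19 weeks.
Change in finish: 19 − 15 = +4 weeks.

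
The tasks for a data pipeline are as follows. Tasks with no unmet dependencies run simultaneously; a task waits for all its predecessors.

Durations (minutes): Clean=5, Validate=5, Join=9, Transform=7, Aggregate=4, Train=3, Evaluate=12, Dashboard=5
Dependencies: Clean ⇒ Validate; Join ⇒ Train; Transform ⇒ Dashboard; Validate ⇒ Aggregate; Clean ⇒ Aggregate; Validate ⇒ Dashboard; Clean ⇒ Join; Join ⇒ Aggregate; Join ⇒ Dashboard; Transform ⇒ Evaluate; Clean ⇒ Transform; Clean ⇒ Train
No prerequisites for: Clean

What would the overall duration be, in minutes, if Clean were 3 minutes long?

Baseline: Clean→Transform→Evaluate = 5+7+12 = 24 → 24 minutes.
Since Clean is critical, the -2 change carries straight to that chain (now 22 minutes).
No other chain overtakes it, so the finish is 22 minutes.

22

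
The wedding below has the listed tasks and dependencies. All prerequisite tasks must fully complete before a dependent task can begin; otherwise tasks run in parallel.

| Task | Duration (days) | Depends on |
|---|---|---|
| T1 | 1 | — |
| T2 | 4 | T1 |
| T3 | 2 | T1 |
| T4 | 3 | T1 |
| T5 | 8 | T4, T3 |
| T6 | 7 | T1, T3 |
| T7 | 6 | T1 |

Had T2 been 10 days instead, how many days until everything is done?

Baseline: T1→T4→T5 = 1+3+8 = 12 → 12 days.
T2 is off the critical path — its longest chain is 5 days, giving 7 of slack.
No other chain overtakes it, so the finish is 12 days.

12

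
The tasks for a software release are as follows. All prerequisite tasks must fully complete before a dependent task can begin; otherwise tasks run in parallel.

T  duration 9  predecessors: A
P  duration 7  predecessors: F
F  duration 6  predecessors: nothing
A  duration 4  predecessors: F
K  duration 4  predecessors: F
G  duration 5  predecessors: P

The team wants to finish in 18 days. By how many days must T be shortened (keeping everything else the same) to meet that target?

Current finish: 19 days; target: 18.
T is on every critical path, so each day cut from T cuts the finish by one (this holds down to a finish of 18).
Need 19 − 18 = 1 day off T → T becomes 8 days, finish becomes 18.

1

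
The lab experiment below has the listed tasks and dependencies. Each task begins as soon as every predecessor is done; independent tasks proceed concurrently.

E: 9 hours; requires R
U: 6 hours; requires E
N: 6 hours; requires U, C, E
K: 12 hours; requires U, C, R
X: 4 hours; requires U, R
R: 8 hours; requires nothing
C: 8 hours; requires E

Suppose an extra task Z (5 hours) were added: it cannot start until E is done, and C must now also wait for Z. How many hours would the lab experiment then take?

Originally the lab experiment takes 37 hours.
With Z inserted, C now waits for max(E, Z).
New critical path: R→E→Z→C→K = 8+9+5+8+12 = 42 ⇒ 42 hours.

42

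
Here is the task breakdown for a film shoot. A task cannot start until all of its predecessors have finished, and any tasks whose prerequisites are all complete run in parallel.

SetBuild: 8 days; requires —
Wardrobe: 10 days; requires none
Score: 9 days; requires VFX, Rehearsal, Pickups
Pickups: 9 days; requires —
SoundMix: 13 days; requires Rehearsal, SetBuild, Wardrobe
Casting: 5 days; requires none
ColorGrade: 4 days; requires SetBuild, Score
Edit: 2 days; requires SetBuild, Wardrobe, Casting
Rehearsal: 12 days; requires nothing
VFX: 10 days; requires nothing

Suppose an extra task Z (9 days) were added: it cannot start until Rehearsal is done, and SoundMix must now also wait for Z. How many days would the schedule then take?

Originally the schedule takes 25 days.
With Z inserted, SoundMix now waits for max(Rehearsal, SetBuild, Wardrobe, Z).
New critical path: Rehearsal→Z→SoundMix = 12+9+13 = 34 ⇒ 34 days.

34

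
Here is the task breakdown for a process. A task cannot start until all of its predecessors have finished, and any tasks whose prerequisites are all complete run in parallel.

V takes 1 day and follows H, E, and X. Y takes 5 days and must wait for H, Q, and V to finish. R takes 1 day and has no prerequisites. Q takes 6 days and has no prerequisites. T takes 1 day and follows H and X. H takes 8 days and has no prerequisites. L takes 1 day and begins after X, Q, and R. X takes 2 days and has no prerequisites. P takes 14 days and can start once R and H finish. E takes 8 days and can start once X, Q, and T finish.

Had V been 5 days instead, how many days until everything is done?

Actual critical path: H→T→E→V→Y = 8+1+8+1+5 = 23 ⇒ 23 days.
Since V is critical, the +4 change carries straight to that chain (now 27 days).
The critical path is still H→T→E→V→Y; finish is now 27 days.

27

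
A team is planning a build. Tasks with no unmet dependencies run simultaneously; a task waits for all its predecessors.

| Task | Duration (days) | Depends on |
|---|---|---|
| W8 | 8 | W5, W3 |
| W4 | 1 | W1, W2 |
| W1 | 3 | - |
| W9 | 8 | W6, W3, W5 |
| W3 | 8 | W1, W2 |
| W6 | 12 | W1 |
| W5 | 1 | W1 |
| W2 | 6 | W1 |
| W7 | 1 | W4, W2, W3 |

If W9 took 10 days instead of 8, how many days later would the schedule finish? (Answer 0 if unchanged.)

2

As given, the longest chain is W1→W2→W3→W9 = 3+6+8+8 = 25, so the finish is 25 days.
W9 lies on that path, so at 10 days the path becomes 27 days.
That remains the longest chain; total 27 days.
Change in finish: 27 − 25 = +2 days.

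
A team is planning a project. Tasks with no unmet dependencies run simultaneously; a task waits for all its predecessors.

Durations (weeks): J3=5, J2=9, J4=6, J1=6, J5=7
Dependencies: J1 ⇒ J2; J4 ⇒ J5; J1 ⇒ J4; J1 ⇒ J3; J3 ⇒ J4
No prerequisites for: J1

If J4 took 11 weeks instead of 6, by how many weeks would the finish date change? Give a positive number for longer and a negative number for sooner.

Baseline: J1→J3→J4→J5 = 6+5+6+7 = 24 → 24 weeks.
Since J4 is critical, the +5 change carries straight to that chain (now 29 weeks).
No other chain overtakes it, so the finish is 29 weeks.
Change in finish: 29 − 24 = +5 weeks.

5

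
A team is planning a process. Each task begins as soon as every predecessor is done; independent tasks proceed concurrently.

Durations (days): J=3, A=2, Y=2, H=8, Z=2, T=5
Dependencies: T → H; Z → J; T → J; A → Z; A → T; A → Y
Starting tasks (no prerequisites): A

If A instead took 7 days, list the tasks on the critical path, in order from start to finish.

A, T, H

Critical path before the change: A→T→H = 2+5+8 = 15 giving 15 days.
Since A is critical, the +5 change carries straight to that chain (now 20 days).
That remains the longest chain; total 20 days.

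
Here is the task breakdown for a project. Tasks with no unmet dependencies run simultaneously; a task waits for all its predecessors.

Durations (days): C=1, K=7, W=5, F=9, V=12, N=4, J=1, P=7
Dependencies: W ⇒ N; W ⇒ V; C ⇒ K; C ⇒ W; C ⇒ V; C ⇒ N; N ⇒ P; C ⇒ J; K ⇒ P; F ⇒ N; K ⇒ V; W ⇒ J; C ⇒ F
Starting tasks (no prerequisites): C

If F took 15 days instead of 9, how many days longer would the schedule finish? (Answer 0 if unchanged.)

The binding path is C→F→N→P = 1+9+4+7 = 21; finish at 21 days.
F is on the critical path; changing it to 15 makes that path 27 days.
No other chain overtakes it, so the finish is 27 days.
Change in finish: 27 − 21 = +6 days.

6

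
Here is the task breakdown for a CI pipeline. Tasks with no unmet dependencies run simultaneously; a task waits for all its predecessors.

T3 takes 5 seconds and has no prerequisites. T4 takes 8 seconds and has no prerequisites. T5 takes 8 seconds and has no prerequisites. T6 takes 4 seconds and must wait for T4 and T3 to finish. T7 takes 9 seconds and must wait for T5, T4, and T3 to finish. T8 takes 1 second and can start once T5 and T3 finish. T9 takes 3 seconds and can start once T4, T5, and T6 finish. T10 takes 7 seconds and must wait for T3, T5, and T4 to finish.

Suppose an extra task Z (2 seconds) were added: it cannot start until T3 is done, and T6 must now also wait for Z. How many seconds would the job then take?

17

Originally the job takes 17 seconds.
With Z inserted, T6 now waits for max(T4, T3, Z).
New critical path: T4→T7 = 8+9 = 17 ⇒ 17 seconds.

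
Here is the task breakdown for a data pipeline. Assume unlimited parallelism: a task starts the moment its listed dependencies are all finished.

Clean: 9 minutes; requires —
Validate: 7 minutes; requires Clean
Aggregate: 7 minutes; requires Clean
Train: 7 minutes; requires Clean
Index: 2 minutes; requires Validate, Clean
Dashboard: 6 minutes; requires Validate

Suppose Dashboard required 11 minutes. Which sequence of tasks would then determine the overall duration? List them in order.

Clean, Validate, Dashboard

Baseline: Clean→Validate→Dashboard = 9+7+6 = 22 → 22 minutes.
Dashboard is on the critical path; changing it to 11 makes that path 27 minutes.
The critical path is still Clean→Validate→Dashboard; finish is now 27 minutes.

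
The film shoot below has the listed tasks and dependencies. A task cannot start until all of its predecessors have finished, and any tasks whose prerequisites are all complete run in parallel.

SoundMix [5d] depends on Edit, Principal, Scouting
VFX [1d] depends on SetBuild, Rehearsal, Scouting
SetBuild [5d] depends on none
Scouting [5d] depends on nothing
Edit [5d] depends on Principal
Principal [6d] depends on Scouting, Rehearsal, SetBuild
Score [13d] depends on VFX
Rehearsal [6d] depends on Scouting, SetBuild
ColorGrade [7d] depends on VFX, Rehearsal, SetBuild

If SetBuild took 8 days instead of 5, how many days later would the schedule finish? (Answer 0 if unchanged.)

3

Actual critical path: SetBuild→Rehearsal→Principal→Edit→SoundMix = 5+6+6+5+5 = 27 ⇒ 27 days.
Since SetBuild is critical, the +3 change carries straight to that chain (now 30 days).
The critical path is still SetBuild→Rehearsal→Principal→Edit→SoundMix; finish is now 30 days.
Change in finish: 30 − 27 = +3 days.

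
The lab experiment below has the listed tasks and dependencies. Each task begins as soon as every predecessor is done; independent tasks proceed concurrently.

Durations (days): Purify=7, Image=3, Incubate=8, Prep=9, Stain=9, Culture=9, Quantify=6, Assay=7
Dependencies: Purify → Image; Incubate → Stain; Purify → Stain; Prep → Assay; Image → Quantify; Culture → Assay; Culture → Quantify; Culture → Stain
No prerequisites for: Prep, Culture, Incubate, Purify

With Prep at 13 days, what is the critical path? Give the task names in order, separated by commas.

Prep, Assay

Critical path before the change: Culture→Stain = 9+9 = 18 giving 18 days.
The longest path through Prep is only 16 days, so Prep has float 2.
New critical path: Prep→Assay = 13+7 = 20 ⇒ 20 days.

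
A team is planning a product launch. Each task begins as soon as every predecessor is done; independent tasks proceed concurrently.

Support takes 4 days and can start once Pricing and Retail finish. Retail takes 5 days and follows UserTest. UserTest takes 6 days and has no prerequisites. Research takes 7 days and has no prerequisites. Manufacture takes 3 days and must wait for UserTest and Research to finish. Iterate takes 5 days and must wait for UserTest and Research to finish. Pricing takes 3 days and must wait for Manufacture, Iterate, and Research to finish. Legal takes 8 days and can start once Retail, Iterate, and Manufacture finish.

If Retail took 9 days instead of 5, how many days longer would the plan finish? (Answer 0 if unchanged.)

3

The binding path is Research→Iterate→Legal = 7+5+8 = 20; finish at 20 days.
Retail is off the critical path — its longest chain is 19 days, giving 1 of slack.
Now UserTest→Retail→Legal = 6+9+8 = 23 is longest, so the finish becomes 23 days.
Change in finish: 23 − 20 = +3 days.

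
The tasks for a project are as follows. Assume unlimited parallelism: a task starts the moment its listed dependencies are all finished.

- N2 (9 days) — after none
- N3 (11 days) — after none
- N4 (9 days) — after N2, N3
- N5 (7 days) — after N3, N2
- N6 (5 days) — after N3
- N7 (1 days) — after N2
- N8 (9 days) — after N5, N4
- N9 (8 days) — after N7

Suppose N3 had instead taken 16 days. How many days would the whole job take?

The binding path is N3→N4→N8 = 11+9+9 = 29; finish at 29 days.
Since N3 is critical, the +5 change carries straight to that chain (now 34 days).
The critical path is still N3→N4→N8; finish is now 34 days.

34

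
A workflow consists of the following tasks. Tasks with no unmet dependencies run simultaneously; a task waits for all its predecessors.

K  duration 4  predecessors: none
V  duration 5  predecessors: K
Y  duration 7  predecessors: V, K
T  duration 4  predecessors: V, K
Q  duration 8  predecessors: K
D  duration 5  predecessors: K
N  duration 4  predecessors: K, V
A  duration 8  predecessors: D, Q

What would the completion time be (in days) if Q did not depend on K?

With the dependency in place, K→Q→A = 4+8+8 = 20 sets the finish at 20 days.
Without K→Q, Q's earliest start moves from 4 to 0.
After: K→D→A = 4+5+8 = 17 → 17 days.

17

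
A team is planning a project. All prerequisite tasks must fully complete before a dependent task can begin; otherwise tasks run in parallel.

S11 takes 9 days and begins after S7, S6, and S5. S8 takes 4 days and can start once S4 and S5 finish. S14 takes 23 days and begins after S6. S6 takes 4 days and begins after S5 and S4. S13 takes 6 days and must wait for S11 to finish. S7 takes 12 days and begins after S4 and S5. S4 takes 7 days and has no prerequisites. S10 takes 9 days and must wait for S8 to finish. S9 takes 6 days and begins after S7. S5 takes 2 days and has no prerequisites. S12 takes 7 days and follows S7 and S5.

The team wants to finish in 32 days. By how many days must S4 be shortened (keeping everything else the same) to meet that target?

Current finish: 34 days; target: 32.
S4 is on every critical path, so each day cut from S4 cuts the finish by one (this holds down to a finish of 29).
Need 34 − 32 = 2 days off S4 → S4 becomes 5 days, finish becomes 32.

2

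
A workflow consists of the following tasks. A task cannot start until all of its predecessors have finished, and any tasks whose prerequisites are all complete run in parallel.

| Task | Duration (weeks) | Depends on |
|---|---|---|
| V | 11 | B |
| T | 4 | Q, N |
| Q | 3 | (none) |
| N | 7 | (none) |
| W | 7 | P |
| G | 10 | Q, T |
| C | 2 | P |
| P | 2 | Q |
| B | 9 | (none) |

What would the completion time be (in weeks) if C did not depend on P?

21

Original critical path: N→T→G = 7+4+10 = 21 ⇒ 21 weeks.
Without P→C, C's earliest start moves from 5 to 0.
The longest chain is now N→T→G = 7+4+10 = 21, so the job takes 21 weeks.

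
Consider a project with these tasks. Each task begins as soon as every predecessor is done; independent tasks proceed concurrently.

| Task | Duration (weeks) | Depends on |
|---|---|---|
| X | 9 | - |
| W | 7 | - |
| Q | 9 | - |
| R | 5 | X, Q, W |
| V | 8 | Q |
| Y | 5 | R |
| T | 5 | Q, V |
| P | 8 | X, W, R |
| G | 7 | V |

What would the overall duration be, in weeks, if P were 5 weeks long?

Actual critical path: Q→V→G = 9+8+7 = 24 ⇒ 24 weeks.
P is off the critical path — its longest chain is 22 weeks, giving 2 of slack.
That remains the longest chain; total 24 weeks.

24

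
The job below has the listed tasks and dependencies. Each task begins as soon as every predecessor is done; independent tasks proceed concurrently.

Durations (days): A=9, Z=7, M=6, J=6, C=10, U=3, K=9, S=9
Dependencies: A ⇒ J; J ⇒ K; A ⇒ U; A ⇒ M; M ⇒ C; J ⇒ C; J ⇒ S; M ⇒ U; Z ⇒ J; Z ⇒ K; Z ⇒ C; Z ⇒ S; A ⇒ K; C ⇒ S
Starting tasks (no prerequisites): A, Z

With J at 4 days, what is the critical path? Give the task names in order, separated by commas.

Critical path before the change: A→J→C→S = 9+6+10+9 = 34 giving 34 days.
Since J is critical, the -2 change carries straight to that chain (now 32 days).
New critical path: A→M→C→S = 9+6+10+9 = 34 ⇒ 34 days.

A, M, C, S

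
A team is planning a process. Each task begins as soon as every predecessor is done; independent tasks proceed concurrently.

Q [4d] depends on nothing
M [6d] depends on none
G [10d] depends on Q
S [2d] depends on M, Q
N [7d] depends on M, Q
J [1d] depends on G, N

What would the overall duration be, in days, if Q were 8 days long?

As given, the longest chain is Q→G→J = 4+10+1 = 15, so the finish is 15 days.
Q lies on that path, so at 8 days the path becomes 19 days.
That remains the longest chain; total 19 days.

19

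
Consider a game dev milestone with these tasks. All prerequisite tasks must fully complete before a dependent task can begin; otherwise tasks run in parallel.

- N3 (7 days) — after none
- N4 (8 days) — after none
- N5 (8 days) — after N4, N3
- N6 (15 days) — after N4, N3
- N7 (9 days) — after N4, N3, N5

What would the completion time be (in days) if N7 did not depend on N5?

Before: longest chain N4→N5→N7 = 8+8+9 = 25, finish 25.
Without N5→N7, N7's earliest start moves from 16 to 8.
New critical path: N4→N6 = 8+15 = 23 ⇒ 23 days.

23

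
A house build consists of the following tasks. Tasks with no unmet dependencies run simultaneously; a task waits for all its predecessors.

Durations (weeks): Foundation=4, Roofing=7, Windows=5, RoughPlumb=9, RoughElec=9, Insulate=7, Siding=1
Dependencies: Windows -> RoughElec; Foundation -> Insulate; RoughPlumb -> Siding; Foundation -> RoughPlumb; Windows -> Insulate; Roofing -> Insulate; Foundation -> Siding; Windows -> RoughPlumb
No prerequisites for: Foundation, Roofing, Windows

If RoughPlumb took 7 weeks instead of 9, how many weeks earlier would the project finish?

1

The binding path is Windows→RoughPlumb→Siding = 5+9+1 = 15; finish at 15 weeks.
Since RoughPlumb is critical, the -2 change carries straight to that chain (now 13 weeks).
New critical path: Roofing→Insulate = 7+7 = 14 ⇒ 14 weeks.
Change in finish: 14 − 15 = -1 weeks.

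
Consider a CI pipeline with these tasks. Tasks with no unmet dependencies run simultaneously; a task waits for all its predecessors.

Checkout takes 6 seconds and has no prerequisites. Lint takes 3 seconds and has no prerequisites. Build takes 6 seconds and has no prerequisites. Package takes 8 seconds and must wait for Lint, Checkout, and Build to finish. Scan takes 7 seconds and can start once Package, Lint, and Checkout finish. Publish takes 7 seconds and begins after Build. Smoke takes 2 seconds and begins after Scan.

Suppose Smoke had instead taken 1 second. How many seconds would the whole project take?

The binding path is Checkout→Package→Scan→Smoke = 6+8+7+2 = 23; finish at 23 seconds.
Since Smoke is critical, the -1 change carries straight to that chain (now 22 seconds).
No other chain overtakes it, so the finish is 22 seconds.

22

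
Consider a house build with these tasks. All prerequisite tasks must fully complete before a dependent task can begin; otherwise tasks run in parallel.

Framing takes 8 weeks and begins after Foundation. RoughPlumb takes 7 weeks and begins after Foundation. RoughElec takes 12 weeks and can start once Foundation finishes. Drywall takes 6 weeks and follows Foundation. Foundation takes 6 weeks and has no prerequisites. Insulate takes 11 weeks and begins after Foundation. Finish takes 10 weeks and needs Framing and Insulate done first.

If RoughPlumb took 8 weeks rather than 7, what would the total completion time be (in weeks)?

27

As given, the longest chain is Foundation→Insulate→Finish = 6+11+10 = 27, so the finish is 27 weeks.
RoughPlumb is off the critical path — its longest chain is 13 weeks, giving 14 of slack.
No other chain overtakes it, so the finish is 27 weeks.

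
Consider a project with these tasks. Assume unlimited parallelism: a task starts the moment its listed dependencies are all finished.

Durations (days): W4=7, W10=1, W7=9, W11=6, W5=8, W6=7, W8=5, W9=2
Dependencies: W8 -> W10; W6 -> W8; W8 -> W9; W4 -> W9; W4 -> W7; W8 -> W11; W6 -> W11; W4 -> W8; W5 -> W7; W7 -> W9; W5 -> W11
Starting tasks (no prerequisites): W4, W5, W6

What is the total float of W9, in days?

The longest chain is W5→W7→W9 = 8+9+2 = 19; overall finish 19 days.
The longest chain containing W9 totals 19 days.
Float = 19 − 19 = 0.

0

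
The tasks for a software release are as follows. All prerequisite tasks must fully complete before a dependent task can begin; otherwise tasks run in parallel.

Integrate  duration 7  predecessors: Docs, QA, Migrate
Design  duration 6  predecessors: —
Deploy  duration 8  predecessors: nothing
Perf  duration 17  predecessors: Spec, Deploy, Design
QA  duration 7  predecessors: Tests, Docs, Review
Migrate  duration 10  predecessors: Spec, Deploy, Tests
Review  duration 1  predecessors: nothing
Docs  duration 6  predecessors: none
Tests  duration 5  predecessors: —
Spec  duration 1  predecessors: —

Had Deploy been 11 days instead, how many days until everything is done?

28

As given, the longest chain is Deploy→Migrate→Integrate = 8+10+7 = 25, so the finish is 25 days.
Since Deploy is critical, the +3 change carries straight to that chain (now 28 days).
No other chain overtakes it, so the finish is 28 days.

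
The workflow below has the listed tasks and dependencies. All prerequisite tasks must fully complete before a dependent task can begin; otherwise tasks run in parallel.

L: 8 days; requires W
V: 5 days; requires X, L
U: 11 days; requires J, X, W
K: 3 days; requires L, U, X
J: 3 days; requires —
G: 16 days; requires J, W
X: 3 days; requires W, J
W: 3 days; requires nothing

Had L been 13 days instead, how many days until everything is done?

21

Critical path before the change: J→X→U→K = 3+3+11+3 = 20 giving 20 days.
The longest path through L is only 16 days, so L has float 4.
New critical path: W→L→V = 3+13+5 = 21 ⇒ 21 days.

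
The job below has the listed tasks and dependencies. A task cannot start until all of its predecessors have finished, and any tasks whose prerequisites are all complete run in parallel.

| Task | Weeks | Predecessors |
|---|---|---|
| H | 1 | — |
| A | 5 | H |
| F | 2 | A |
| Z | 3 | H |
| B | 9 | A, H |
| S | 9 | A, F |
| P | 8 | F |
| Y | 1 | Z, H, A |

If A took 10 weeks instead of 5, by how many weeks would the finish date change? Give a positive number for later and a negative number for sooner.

Baseline: H→A→F→S = 1+5+2+9 = 17 → 17 weeks.
A is on the critical path; changing it to 10 makes that path 22 weeks.
No other chain overtakes it, so the finish is 22 weeks.
Change in finish: 22 − 17 = +5 weeks.

5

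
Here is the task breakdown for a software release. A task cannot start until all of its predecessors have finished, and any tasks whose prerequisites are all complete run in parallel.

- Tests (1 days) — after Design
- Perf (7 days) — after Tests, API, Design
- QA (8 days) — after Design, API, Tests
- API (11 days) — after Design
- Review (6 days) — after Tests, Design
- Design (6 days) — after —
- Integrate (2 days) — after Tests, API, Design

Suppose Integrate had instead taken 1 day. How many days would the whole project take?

The binding path is Design→API→QA = 6+11+8 = 25; finish at 25 days.
Integrate has 6 days of float (longest path through it is 19).
No other chain overtakes it, so the finish is 25 days.

25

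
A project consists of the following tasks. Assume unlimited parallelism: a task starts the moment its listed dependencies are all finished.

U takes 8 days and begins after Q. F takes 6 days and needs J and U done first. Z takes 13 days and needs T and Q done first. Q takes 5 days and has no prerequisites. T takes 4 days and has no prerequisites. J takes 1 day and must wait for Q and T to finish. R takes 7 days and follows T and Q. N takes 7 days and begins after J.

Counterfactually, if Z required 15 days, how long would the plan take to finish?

20

The binding path is Q→U→F = 5+8+6 = 19; finish at 19 days.
Z has 1 day of float (longest path through it is 18).
Now Q→Z = 5+15 = 20 is longest, so the finish becomes 20 days.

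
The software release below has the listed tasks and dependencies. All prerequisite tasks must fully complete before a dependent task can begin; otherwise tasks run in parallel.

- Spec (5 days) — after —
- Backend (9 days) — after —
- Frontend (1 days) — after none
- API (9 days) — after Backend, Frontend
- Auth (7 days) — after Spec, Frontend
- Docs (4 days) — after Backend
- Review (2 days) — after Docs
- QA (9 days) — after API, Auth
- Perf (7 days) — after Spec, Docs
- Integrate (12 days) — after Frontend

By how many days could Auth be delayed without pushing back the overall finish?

The longest chain is Backend→API→QA = 9+9+9 = 27; overall finish 27 days.
The longest chain containing Auth totals 21 days.
Slack of Auth = 11 − 5 = 6 days.

6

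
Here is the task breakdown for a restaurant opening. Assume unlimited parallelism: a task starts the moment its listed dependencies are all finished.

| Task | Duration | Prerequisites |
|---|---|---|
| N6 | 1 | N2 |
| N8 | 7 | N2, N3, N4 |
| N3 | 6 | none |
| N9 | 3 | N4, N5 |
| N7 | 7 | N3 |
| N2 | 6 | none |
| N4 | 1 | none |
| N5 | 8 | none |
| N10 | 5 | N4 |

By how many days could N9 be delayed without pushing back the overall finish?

The longest chain is N2→N8 = 6+7 = 13; overall finish 13 days.
Longest path through N9: 11 days (earliest finish 11, latest finish 13).
Slack of N9 = 10 − 8 = 2 days.

2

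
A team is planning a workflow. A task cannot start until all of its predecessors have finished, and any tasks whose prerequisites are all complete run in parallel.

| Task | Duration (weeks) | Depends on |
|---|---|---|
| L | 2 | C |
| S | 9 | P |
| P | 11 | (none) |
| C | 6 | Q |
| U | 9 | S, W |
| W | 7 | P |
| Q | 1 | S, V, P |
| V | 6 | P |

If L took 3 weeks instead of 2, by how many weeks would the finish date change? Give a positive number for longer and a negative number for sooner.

Actual critical path: P→S→Q→C→L = 11+9+1+6+2 = 29 ⇒ 29 weeks.
L lies on that path, so at 3 weeks the path becomes 30 weeks.
The critical path is still P→S→Q→C→L; finish is now 30 weeks.
Change in finish: 30 − 29 = +1 weeks.

1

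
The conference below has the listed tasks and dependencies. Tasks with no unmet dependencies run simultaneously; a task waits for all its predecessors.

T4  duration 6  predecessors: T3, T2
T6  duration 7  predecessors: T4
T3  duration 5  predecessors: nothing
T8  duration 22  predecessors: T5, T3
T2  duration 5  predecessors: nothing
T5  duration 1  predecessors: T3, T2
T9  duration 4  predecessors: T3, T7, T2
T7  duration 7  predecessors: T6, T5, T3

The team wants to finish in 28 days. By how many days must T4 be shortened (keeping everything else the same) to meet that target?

1

Current finish: 29 days; target: 28.
T4 is on every critical path, so each day cut from T4 cuts the finish by one (this holds down to a finish of 28).
Need 29 − 28 = 1 day off T4 → T4 becomes 5 days, finish becomes 28.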